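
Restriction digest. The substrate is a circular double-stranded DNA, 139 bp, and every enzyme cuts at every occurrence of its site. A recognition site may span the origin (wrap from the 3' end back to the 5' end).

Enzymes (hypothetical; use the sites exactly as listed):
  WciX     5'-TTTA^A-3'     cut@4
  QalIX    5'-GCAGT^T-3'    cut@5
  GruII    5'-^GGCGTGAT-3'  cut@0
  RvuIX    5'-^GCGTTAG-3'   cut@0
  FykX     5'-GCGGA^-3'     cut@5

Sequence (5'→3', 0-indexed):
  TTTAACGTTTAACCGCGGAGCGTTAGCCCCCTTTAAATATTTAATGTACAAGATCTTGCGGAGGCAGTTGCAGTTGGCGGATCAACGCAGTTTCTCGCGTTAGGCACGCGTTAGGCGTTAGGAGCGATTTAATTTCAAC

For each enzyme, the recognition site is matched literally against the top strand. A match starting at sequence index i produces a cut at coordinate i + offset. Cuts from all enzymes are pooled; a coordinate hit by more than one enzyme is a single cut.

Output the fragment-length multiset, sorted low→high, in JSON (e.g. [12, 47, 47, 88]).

Scan for sites:
  WciX TTTAA/4: at [0, 7, 31, 39, 127] ⇒ [4, 11, 35, 43, 131]
  QalIX GCAGTT/5: at [63, 69, 86] ⇒ [68, 74, 91]
  GruII (GGCGTGAT, off=0): no sites
  RvuIX GCGTTAG/0: at [19, 96, 107, 114] ⇒ [19, 96, 107, 114]
  FykX GCGGA/5: at [14, 57, 76] ⇒ [19, 62, 81]

Pooled cuts: [4, 11, 19, 35, 43, 62, 68, 74, 81, 91, 96, 107, 114, 131]

Fragments:
  4→11: 7 bp
  11→19: 8 bp
  19→35: 16 bp
  35→43: 8 bp
  43→62: 19 bp
  62→68: 6 bp
  68→74: 6 bp
  74→81: 7 bp
  81→91: 10 bp
  91→96: 5 bp
  96→107: 11 bp
  107→114: 7 bp
  114→131: 17 bp
  131→4 (wrap): 139-131+4 = 12 bp

[5,6,6,7,7,7,8,8,10,11,12,16,17,19]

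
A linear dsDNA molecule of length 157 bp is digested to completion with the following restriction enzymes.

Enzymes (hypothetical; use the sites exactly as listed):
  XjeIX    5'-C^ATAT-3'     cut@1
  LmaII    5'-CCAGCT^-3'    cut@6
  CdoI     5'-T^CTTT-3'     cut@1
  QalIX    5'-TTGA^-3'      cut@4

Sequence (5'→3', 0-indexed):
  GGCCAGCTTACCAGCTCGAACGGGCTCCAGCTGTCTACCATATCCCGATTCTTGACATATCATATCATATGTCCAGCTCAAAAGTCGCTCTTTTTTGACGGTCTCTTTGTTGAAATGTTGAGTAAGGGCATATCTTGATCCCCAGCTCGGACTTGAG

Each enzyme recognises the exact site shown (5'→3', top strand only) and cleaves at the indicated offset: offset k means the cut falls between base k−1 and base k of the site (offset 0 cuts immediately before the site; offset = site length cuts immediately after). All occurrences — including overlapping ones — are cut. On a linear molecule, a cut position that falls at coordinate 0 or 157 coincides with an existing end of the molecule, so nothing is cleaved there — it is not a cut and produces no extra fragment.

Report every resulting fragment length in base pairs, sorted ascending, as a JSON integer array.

[1,1,5,5,6,7,8,8,8,8,9,9,9,9,9,11,12,16,16]

Site scan:
  XjeIX (CATAT, off=1): starts [38, 55, 60, 65, 128] → cuts [39, 56, 61, 66, 129]
  LmaII (CCAGCT, off=6): starts [2, 10, 26, 72, 141] → cuts [8, 16, 32, 78, 147]
  CdoI (TCTTT, off=1): starts [88, 103] → cuts [89, 104]
  QalIX (TTGA, off=4): starts [51, 94, 109, 117, 134, 152] → cuts [55, 98, 113, 121, 138, 156]

All cut coordinates (distinct, sorted): [8, 16, 32, 39, 55, 56, 61, 66, 78, 89, 98, 104, 113, 121, 129, 138, 147, 156]

Fragment lengths:
  [0,8): 8 bp
  [8,16): 8 bp
  [16,32): 16 bp
  [32,39): 7 bp
  [39,55): 16 bp
  [55,56): 1 bp
  [56,61): 5 bp
  [61,66): 5 bp
  [66,78): 12 bp
  [78,89): 11 bp
  [89,98): 9 bp
  [98,104): 6 bp
  [104,113): 9 bp
  [113,121): 8 bp
  [121,129): 8 bp
  [129,138): 9 bp
  [138,147): 9 bp
  [147,156): 9 bp
  [156,157): 1 bp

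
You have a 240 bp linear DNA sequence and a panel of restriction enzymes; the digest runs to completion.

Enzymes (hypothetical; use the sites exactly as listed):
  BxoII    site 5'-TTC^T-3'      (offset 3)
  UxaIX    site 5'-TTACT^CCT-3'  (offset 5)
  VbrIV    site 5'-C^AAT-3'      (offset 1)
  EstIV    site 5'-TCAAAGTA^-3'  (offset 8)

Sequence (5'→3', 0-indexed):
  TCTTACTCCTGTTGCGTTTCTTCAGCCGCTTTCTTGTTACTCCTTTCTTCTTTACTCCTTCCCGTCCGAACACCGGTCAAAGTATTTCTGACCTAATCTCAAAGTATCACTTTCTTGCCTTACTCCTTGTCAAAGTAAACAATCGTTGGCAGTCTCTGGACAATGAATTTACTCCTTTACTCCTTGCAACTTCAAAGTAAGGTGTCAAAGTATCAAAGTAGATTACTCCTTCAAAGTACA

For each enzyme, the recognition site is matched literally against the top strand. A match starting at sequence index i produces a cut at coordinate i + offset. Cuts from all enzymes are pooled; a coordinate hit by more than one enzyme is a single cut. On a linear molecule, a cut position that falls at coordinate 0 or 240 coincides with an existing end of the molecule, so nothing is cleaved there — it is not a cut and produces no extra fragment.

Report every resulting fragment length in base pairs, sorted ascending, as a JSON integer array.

Site scan:
  BxoII (TTCT, off=3): starts [17, 30, 44, 47, 85, 111] → cuts [20, 33, 47, 50, 88, 114]
  UxaIX (TTACTCCT, off=5): starts [2, 36, 51, 119, 168, 176, 222] → cuts [7, 41, 56, 124, 173, 181, 227]
  VbrIV (CAAT, off=1): starts [139, 160] → cuts [140, 161]
  EstIV (TCAAAGTA, off=8): starts [76, 98, 129, 191, 204, 212, 230] → cuts [84, 106, 137, 199, 212, 220, 238]

Pooled cuts: [7, 20, 33, 41, 47, 50, 56, 84, 88, 106, 114, 124, 137, 140, 161, 173, 181, 199, 212, 220, 227, 238]

Fragment lengths:
  [0,7): 7 bp
  [7,20): 13 bp
  [20,33): 13 bp
  [33,41): 8 bp
  [41,47): 6 bp
  [47,50): 3 bp
  [50,56): 6 bp
  [56,84): 28 bp
  [84,88): 4 bp
  [88,106): 18 bp
  [106,114): 8 bp
  [114,124): 10 bp
  [124,137): 13 bp
  [137,140): 3 bp
  [140,161): 21 bp
  [161,173): 12 bp
  [173,181): 8 bp
  [181,199): 18 bp
  [199,212): 13 bp
  [212,220): 8 bp
  [220,227): 7 bp
  [227,238): 11 bp
  [238,240): 2 bp

[2,3,3,4,6,6,7,7,8,8,8,8,10,11,12,13,13,13,13,18,18,21,28]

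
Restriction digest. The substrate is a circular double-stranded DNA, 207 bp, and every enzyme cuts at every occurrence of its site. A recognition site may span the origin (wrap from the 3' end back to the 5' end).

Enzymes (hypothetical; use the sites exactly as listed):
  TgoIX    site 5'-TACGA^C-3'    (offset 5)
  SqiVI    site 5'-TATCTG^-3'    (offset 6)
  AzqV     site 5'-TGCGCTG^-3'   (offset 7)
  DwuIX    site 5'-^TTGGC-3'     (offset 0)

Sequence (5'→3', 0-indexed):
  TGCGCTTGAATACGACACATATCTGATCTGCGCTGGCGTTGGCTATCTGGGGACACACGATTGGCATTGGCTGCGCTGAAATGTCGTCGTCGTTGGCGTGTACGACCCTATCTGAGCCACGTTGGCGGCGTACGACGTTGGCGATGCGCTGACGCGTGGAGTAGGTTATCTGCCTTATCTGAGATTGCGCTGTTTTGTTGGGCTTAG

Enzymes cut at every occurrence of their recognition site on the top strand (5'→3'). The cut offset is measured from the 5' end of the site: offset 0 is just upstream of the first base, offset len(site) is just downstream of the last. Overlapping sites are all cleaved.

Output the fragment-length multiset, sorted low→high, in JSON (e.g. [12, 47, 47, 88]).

[2,3,6,7,9,9,10,10,11,11,11,12,13,14,14,14,21,30]

Site scan:
  TgoIX TACGAC/5: at [10, 100, 130] ⇒ [15, 105, 135]
  SqiVI TATCTG/6: at [19, 43, 108, 166, 175] ⇒ [25, 49, 114, 172, 181]
  AzqV TGCGCTG/7: at [28, 71, 144, 185] ⇒ [35, 78, 151, 192]
  DwuIX TTGGC/0: at [38, 60, 66, 92, 121, 137] ⇒ [38, 60, 66, 92, 121, 137]

Pooled cuts: [15, 25, 35, 38, 49, 60, 66, 78, 92, 105, 114, 121, 135, 137, 151, 172, 181, 192]

Fragments:
  15→25: 10 bp
  25→35: 10 bp
  35→38: 3 bp
  38→49: 11 bp
  49→60: 11 bp
  60→66: 6 bp
  66→78: 12 bp
  78→92: 14 bp
  92→105: 13 bp
  105→114: 9 bp
  114→121: 7 bp
  121→135: 14 bp
  135→137: 2 bp
  137→151: 14 bp
  151→172: 21 bp
  172→181: 9 bp
  181→192: 11 bp
  192→15 (wrap): 207-192+15 = 30 bp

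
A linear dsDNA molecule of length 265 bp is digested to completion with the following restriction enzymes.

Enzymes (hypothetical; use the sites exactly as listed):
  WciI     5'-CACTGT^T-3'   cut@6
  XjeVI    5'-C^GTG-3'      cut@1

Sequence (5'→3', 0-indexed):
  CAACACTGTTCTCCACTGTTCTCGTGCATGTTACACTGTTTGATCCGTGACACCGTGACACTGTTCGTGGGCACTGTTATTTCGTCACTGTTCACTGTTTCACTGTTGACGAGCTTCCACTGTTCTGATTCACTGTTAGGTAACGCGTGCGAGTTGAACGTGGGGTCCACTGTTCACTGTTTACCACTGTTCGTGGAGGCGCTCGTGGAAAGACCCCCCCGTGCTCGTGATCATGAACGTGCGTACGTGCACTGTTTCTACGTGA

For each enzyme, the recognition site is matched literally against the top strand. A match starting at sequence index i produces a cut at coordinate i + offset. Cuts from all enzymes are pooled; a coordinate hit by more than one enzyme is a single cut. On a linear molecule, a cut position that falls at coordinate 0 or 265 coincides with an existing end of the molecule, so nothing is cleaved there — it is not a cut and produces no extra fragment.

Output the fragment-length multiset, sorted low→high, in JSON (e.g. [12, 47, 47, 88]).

Per-enzyme occurrences:
  WciI CACTGTT/6: at [3, 13, 33, 58, 71, 85, 92, 100, 117, 130, 167, 174, 184, 249] ⇒ [9, 19, 39, 64, 77, 91, 98, 106, 123, 136, 173, 180, 190, 255]
  XjeVI CGTG/1: at [22, 45, 53, 65, 145, 158, 191, 203, 219, 225, 237, 245, 260] ⇒ [23, 46, 54, 66, 146, 159, 192, 204, 220, 226, 238, 246, 261]

All cut coordinates (distinct, sorted): [9, 19, 23, 39, 46, 54, 64, 66, 77, 91, 98, 106, 123, 136, 146, 159, 173, 180, 190, 192, 204, 220, 226, 238, 246, 255, 261]

Fragments:
  [0,9): 9 bp
  [9,19): 10 bp
  [19,23): 4 bp
  [23,39): 16 bp
  [39,46): 7 bp
  [46,54): 8 bp
  [54,64): 10 bp
  [64,66): 2 bp
  [66,77): 11 bp
  [77,91): 14 bp
  [91,98): 7 bp
  [98,106): 8 bp
  [106,123): 17 bp
  [123,136): 13 bp
  [136,146): 10 bp
  [146,159): 13 bp
  [159,173): 14 bp
  [173,180): 7 bp
  [180,190): 10 bp
  [190,192): 2 bp
  [192,204): 12 bp
  [204,220): 16 bp
  [220,226): 6 bp
  [226,238): 12 bp
  [238,246): 8 bp
  [246,255): 9 bp
  [255,261): 6 bp
  [261,265): 4 bp

[2,2,4,4,6,6,7,7,7,8,8,8,9,9,10,10,10,10,11,12,12,13,13,14,14,16,16,17]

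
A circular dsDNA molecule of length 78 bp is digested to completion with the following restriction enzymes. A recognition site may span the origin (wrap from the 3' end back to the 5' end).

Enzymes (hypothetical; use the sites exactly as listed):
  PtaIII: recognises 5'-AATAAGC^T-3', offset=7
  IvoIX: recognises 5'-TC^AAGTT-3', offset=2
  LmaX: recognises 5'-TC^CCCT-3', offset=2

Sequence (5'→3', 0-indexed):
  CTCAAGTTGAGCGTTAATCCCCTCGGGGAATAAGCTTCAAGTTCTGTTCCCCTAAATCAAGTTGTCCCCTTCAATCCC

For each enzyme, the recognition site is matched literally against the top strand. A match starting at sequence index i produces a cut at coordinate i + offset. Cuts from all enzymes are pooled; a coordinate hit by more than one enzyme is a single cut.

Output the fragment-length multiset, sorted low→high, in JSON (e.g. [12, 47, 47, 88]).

Site scan:
  PtaIII AATAAGCT/7: at [28] ⇒ [35]
  IvoIX TCAAGTT/2: at [1, 36, 56] ⇒ [3, 38, 58]
  LmaX TCCCCT/2: at [17, 47, 64, 74] ⇒ [19, 49, 66, 76]

Pooled cuts: [3, 19, 35, 38, 49, 58, 66, 76]

Fragment lengths:
  3→19: 16 bp
  19→35: 16 bp
  35→38: 3 bp
  38→49: 11 bp
  49→58: 9 bp
  58→66: 8 bp
  66→76: 10 bp
  76→3 (wrap): 78-76+3 = 5 bp

[3,5,8,9,10,11,16,16]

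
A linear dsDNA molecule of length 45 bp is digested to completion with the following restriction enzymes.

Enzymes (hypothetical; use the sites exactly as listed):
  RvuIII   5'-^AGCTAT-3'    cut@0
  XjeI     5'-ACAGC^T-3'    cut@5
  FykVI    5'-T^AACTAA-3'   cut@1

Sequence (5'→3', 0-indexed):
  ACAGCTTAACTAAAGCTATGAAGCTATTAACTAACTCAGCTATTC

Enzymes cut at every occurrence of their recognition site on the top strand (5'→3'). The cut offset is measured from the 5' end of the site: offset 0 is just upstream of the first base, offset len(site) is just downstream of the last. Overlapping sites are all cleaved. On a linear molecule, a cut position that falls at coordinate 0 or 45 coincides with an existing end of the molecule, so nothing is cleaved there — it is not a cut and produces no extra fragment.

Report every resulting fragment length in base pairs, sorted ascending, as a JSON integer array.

Scan for sites:
  RvuIII (AGCTAT, off=0): starts [13, 21, 37] → cuts [13, 21, 37]
  XjeI (ACAGCT, off=5): starts [0] → cuts [5]
  FykVI (TAACTAA, off=1): starts [6, 27] → cuts [7, 28]

Pooled cuts: [5, 7, 13, 21, 28, 37]

Fragments:
  [0,5): 5 bp
  [5,7): 2 bp
  [7,13): 6 bp
  [13,21): 8 bp
  [21,28): 7 bp
  [28,37): 9 bp
  [37,45): 8 bp

[2,5,6,7,8,8,9]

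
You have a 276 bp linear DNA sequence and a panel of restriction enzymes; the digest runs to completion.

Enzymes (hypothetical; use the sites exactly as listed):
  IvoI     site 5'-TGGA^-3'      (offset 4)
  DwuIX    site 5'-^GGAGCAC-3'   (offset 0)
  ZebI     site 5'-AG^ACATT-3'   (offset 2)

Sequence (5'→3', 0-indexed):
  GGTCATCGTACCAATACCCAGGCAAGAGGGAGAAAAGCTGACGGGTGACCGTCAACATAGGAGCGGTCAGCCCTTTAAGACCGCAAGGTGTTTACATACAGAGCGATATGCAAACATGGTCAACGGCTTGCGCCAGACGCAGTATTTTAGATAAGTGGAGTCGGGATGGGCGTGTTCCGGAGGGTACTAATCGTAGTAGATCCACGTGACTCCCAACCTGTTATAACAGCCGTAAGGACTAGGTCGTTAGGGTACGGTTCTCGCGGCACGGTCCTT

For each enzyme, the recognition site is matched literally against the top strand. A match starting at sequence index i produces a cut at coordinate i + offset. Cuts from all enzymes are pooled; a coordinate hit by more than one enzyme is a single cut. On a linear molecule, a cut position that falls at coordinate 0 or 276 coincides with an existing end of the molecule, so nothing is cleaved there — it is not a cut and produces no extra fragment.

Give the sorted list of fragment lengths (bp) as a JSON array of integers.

Site scan:
  IvoI TGGA/4: at [155] ⇒ [159]
  DwuIX (GGAGCAC, off=0): no sites
  ZebI (AGACATT, off=2): no sites

Pooled cuts: [159]

Fragments:
  [0,159): 159 bp
  [159,276): 117 bp

[117,159]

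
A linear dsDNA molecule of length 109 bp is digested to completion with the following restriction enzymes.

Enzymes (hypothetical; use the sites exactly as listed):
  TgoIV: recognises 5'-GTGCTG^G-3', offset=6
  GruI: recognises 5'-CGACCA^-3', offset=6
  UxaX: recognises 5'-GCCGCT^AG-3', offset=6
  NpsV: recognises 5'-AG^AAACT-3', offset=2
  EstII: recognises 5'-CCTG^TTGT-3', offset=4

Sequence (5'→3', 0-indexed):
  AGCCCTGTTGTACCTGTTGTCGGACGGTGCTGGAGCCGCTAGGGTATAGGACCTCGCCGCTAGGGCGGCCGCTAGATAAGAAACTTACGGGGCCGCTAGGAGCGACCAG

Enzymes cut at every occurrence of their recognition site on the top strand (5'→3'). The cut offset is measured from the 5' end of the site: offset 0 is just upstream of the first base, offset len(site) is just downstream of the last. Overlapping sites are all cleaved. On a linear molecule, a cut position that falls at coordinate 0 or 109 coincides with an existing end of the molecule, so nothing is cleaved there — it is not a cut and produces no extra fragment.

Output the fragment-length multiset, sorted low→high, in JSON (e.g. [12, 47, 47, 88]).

Per-enzyme occurrences:
  TgoIV GTGCTGG/6: at [26] ⇒ [32]
  GruI CGACCA/6: at [102] ⇒ [108]
  UxaX GCCGCTAG/6: at [34, 55, 67, 91] ⇒ [40, 61, 73, 97]
  NpsV AGAAACT/2: at [78] ⇒ [80]
  EstII CCTGTTGT/4: at [3, 12] ⇒ [7, 16]

All cut coordinates (distinct, sorted): [7, 16, 32, 40, 61, 73, 80, 97, 108]

Fragment lengths:
  [0,7): 7 bp
  [7,16): 9 bp
  [16,32): 16 bp
  [32,40): 8 bp
  [40,61): 21 bp
  [61,73): 12 bp
  [73,80): 7 bp
  [80,97): 17 bp
  [97,108): 11 bp
  [108,109): 1 bp

[1,7,7,8,9,11,12,16,17,21]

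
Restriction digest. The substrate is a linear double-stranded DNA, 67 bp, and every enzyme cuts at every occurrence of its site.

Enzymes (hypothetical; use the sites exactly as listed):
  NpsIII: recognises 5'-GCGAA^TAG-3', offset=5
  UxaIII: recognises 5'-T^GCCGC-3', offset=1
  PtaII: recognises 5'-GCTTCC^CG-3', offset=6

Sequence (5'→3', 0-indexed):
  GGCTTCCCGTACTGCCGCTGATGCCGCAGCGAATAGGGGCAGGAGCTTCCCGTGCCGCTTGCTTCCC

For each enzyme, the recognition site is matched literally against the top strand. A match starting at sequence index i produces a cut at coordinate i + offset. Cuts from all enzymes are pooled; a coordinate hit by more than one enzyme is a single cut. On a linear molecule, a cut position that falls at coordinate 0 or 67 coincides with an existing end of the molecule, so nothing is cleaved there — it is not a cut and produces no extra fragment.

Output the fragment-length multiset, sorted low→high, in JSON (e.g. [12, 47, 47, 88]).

Per-enzyme occurrences:
  NpsIII (GCGAATAG, off=5): starts [28] → cuts [33]
  UxaIII (TGCCGC, off=1): starts [12, 21, 52] → cuts [13, 22, 53]
  PtaII (GCTTCCCG, off=6): starts [1, 44] → cuts [7, 50]

Pooled cuts: [7, 13, 22, 33, 50, 53]

Fragments:
  [0,7): 7 bp
  [7,13): 6 bp
  [13,22): 9 bp
  [22,33): 11 bp
  [33,50): 17 bp
  [50,53): 3 bp
  [53,67): 14 bp

[3,6,7,9,11,14,17]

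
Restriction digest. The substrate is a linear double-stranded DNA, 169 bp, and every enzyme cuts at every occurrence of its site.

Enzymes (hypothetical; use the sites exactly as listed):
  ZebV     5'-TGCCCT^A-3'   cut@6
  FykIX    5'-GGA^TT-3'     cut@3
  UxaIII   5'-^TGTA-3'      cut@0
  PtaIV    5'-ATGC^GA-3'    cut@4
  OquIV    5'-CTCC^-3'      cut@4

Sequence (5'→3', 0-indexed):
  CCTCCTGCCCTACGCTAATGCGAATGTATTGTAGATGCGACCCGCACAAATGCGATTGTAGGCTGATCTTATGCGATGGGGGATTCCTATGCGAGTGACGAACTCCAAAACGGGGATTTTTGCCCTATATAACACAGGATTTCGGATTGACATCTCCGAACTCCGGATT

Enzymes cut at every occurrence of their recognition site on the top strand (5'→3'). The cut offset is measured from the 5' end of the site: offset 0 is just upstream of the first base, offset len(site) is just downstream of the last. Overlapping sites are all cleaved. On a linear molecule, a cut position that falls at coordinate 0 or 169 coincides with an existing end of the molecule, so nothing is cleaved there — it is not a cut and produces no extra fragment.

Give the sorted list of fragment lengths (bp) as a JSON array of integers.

Per-enzyme occurrences:
  ZebV (TGCCCTA, off=6): starts [5, 120] → cuts [11, 126]
  FykIX (GGATT, off=3): starts [80, 113, 136, 143, 164] → cuts [83, 116, 139, 146, 167]
  UxaIII (TGTA, off=0): starts [24, 29, 56] → cuts [24, 29, 56]
  PtaIV (ATGCGA, off=4): starts [17, 34, 49, 70, 88] → cuts [21, 38, 53, 74, 92]
  OquIV (CTCC, off=4): starts [1, 102, 153, 160] → cuts [5, 106, 157, 164]

All cut coordinates (distinct, sorted): [5, 11, 21, 24, 29, 38, 53, 56, 74, 83, 92, 106, 116, 126, 139, 146, 157, 164, 167]

Fragments:
  [0,5): 5 bp
  [5,11): 6 bp
  [11,21): 10 bp
  [21,24): 3 bp
  [24,29): 5 bp
  [29,38): 9 bp
  [38,53): 15 bp
  [53,56): 3 bp
  [56,74): 18 bp
  [74,83): 9 bp
  [83,92): 9 bp
  [92,106): 14 bp
  [106,116): 10 bp
  [116,126): 10 bp
  [126,139): 13 bp
  [139,146): 7 bp
  [146,157): 11 bp
  [157,164): 7 bp
  [164,167): 3 bp
  [167,169): 2 bp

[2,3,3,3,5,5,6,7,7,9,9,9,10,10,10,11,13,14,15,18]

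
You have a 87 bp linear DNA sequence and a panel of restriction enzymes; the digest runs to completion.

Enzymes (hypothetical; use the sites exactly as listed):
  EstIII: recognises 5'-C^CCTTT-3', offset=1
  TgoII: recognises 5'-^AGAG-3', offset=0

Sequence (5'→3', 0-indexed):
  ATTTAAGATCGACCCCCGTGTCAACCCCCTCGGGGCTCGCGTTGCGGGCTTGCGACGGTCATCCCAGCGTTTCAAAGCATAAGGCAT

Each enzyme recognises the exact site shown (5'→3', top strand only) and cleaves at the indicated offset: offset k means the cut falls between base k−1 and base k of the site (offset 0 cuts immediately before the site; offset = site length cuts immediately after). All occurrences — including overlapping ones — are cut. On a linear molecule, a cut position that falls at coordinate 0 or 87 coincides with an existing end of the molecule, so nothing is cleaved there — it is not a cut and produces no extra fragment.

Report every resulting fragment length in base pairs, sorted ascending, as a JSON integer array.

Per-enzyme occurrences:
  EstIII (CCCTTT, off=1): no sites
  TgoII (AGAG, off=0): no sites

Pooled cuts: ∅

Fragment lengths:
  no cuts → one linear fragment of 87 bp

[87]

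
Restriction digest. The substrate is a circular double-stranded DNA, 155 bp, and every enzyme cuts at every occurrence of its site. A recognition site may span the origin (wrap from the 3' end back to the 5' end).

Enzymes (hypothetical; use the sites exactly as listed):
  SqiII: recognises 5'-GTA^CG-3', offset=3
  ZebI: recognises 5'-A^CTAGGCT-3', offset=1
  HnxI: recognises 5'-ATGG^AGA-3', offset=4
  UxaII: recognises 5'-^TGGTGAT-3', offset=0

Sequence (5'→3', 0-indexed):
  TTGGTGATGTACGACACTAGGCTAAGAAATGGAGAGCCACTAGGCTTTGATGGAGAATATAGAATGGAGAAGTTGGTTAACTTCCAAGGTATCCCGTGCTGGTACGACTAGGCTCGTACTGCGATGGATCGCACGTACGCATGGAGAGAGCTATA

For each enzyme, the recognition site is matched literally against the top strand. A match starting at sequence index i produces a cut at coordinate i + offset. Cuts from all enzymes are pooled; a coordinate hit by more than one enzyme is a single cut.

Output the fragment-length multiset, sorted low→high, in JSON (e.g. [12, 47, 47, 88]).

[3,5,7,7,10,12,14,14,16,30,37]

Per-enzyme occurrences:
  SqiII (GTACG, off=3): starts [8, 101, 134] → cuts [11, 104, 137]
  ZebI (ACTAGGCT, off=1): starts [15, 38, 106] → cuts [16, 39, 107]
  HnxI (ATGGAGA, off=4): starts [28, 49, 63, 140] → cuts [32, 53, 67, 144]
  UxaII (TGGTGAT, off=0): starts [1] → cuts [1]

Pooled cuts: [1, 11, 16, 32, 39, 53, 67, 104, 107, 137, 144]

Fragments:
  1→11: 10 bp
  11→16: 5 bp
  16→32: 16 bp
  32→39: 7 bp
  39→53: 14 bp
  53→67: 14 bp
  67→104: 37 bp
  104→107: 3 bp
  107→137: 30 bp
  137→144: 7 bp
  144→1 (wrap): 155-144+1 = 12 bp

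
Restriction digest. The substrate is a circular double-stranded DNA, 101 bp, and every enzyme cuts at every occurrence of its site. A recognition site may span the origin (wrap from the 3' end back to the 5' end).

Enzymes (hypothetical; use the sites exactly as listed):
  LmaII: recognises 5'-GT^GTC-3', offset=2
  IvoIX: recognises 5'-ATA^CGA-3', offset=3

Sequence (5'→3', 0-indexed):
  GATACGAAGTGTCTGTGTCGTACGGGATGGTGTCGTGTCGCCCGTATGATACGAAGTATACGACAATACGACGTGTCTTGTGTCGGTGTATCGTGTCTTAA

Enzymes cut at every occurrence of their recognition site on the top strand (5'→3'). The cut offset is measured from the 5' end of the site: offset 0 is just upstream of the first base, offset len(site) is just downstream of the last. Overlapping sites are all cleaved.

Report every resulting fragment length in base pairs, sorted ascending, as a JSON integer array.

[5,6,6,6,7,8,9,11,13,15,15]

Scan for sites:
  LmaII GTGTC/2: at [8, 14, 29, 34, 72, 79, 92] ⇒ [10, 16, 31, 36, 74, 81, 94]
  IvoIX ATACGA/3: at [1, 48, 57, 65] ⇒ [4, 51, 60, 68]

Pooled cuts: [4, 10, 16, 31, 36, 51, 60, 68, 74, 81, 94]

Fragments:
  4→10: 6 bp
  10→16: 6 bp
  16→31: 15 bp
  31→36: 5 bp
  36→51: 15 bp
  51→60: 9 bp
  60→68: 8 bp
  68→74: 6 bp
  74→81: 7 bp
  81→94: 13 bp
  94→4 (wrap): 101-94+4 = 11 bp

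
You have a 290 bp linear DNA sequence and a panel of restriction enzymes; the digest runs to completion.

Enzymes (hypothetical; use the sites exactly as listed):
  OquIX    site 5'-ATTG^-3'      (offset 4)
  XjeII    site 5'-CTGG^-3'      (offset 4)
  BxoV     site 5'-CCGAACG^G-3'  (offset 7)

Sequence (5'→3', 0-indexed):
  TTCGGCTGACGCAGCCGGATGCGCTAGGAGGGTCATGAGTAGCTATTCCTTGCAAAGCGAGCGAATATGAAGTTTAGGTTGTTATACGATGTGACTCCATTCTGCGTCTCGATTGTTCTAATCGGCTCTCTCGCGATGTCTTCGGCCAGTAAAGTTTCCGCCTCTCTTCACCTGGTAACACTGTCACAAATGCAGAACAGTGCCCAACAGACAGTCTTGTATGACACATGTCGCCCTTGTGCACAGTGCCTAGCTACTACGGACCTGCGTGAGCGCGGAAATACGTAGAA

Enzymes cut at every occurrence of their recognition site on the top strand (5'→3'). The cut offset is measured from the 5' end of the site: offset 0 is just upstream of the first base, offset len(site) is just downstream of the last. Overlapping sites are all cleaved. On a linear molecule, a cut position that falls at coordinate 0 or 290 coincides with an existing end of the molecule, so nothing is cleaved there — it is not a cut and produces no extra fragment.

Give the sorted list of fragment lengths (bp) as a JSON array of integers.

Site scan:
  OquIX ATTG/4: at [111] ⇒ [115]
  XjeII CTGG/4: at [171] ⇒ [175]
  BxoV (CCGAACGG, off=7): no sites

Pooled cuts: [115, 175]

Fragment lengths:
  [0,115): 115 bp
  [115,175): 60 bp
  [175,290): 115 bp

[60,115,115]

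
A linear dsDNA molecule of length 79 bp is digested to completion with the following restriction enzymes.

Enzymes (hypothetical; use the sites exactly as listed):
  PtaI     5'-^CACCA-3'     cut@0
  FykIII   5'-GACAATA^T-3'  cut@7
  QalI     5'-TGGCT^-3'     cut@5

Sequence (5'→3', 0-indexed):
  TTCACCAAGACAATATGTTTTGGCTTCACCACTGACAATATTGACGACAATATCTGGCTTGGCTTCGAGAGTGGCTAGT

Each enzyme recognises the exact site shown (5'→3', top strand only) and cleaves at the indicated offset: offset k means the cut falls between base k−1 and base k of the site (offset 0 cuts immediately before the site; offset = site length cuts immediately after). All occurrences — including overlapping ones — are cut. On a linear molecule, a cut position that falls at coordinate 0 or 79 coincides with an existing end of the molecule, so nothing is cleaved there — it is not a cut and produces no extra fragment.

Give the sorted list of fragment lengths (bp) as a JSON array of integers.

Scan for sites:
  PtaI (CACCA, off=0): starts [2, 26] → cuts [2, 26]
  FykIII (GACAATAT, off=7): starts [8, 33, 45] → cuts [15, 40, 52]
  QalI (TGGCT, off=5): starts [20, 54, 59, 71] → cuts [25, 59, 64, 76]

All cut coordinates (distinct, sorted): [2, 15, 25, 26, 40, 52, 59, 64, 76]

Fragments:
  [0,2): 2 bp
  [2,15): 13 bp
  [15,25): 10 bp
  [25,26): 1 bp
  [26,40): 14 bp
  [40,52): 12 bp
  [52,59): 7 bp
  [59,64): 5 bp
  [64,76): 12 bp
  [76,79): 3 bp

[1,2,3,5,7,10,12,12,13,14]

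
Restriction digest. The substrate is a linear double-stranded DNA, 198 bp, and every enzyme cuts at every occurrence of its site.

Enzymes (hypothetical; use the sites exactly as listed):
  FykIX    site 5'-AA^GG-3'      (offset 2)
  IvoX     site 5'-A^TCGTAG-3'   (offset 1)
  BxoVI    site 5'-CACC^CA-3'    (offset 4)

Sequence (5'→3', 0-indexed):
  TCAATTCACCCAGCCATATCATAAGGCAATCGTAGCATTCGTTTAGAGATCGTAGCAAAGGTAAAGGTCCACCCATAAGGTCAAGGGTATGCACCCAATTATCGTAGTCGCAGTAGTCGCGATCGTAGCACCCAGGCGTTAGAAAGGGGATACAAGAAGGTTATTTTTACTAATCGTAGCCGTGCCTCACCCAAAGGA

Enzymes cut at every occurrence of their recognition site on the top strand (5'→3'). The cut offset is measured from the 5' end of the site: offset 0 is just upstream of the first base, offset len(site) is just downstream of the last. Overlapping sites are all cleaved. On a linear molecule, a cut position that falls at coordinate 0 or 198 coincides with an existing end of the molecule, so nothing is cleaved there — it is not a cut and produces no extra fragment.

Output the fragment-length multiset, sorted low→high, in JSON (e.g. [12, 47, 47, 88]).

[3,4,5,5,6,6,6,8,10,10,10,11,13,13,14,15,18,20,21]

Per-enzyme occurrences:
  FykIX AAGG/2: at [22, 57, 63, 76, 82, 143, 156, 193] ⇒ [24, 59, 65, 78, 84, 145, 158, 195]
  IvoX ATCGTAG/1: at [28, 48, 100, 121, 172] ⇒ [29, 49, 101, 122, 173]
  BxoVI CACCCA/4: at [6, 69, 91, 128, 187] ⇒ [10, 73, 95, 132, 191]

Pooled cuts: [10, 24, 29, 49, 59, 65, 73, 78, 84, 95, 101, 122, 132, 145, 158, 173, 191, 195]

Fragment lengths:
  [0,10): 10 bp
  [10,24): 14 bp
  [24,29): 5 bp
  [29,49): 20 bp
  [49,59): 10 bp
  [59,65): 6 bp
  [65,73): 8 bp
  [73,78): 5 bp
  [78,84): 6 bp
  [84,95): 11 bp
  [95,101): 6 bp
  [101,122): 21 bp
  [122,132): 10 bp
  [132,145): 13 bp
  [145,158): 13 bp
  [158,173): 15 bp
  [173,191): 18 bp
  [191,195): 4 bp
  [195,198): 3 bp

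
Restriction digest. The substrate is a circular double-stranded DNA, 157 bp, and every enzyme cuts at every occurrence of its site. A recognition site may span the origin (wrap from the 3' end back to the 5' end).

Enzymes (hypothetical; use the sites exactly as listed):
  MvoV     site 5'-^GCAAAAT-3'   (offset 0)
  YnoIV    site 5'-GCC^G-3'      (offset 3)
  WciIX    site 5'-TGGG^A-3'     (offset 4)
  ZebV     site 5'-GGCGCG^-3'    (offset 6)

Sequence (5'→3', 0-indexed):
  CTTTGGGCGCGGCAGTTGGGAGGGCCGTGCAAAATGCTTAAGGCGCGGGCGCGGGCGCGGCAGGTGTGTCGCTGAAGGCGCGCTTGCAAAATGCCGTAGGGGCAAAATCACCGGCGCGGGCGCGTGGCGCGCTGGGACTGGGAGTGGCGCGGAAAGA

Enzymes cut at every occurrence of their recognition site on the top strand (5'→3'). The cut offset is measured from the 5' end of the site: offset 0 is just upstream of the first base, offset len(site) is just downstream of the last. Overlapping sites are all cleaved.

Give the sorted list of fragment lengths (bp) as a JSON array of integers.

Site scan:
  MvoV (GCAAAAT, off=0): starts [28, 85, 101] → cuts [28, 85, 101]
  YnoIV (GCCG, off=3): starts [23, 92] → cuts [26, 95]
  WciIX (TGGGA, off=4): starts [16, 132, 138] → cuts [20, 136, 142]
  ZebV (GGCGCG, off=6): starts [5, 41, 47, 53, 76, 112, 118, 125, 145] → cuts [11, 47, 53, 59, 82, 118, 124, 131, 151]

All cut coordinates (distinct, sorted): [11, 20, 26, 28, 47, 53, 59, 82, 85, 95, 101, 118, 124, 131, 136, 142, 151]

Fragment lengths:
  11→20: 9 bp
  20→26: 6 bp
  26→28: 2 bp
  28→47: 19 bp
  47→53: 6 bp
  53→59: 6 bp
  59→82: 23 bp
  82→85: 3 bp
  85→95: 10 bp
  95→101: 6 bp
  101→118: 17 bp
  118→124: 6 bp
  124→131: 7 bp
  131→136: 5 bp
  136→142: 6 bp
  142→151: 9 bp
  151→11 (wrap): 157-151+11 = 17 bp

[2,3,5,6,6,6,6,6,6,7,9,9,10,17,17,19,23]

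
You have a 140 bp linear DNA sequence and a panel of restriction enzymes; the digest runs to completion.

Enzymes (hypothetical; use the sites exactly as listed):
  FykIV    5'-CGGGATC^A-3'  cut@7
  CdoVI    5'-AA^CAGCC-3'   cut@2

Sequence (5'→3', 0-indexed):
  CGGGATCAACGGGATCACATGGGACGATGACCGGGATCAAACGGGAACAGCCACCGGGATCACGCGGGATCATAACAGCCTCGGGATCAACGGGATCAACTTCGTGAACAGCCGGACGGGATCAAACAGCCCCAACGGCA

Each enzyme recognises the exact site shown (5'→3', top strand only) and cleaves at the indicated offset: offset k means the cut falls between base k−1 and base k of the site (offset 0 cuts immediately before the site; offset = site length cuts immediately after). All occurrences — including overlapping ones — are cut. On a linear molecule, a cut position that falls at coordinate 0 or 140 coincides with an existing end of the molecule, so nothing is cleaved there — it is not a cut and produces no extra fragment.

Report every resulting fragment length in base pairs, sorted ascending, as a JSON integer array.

[3,4,7,9,9,9,10,11,13,14,14,15,22]

Site scan:
  FykIV (CGGGATCA, off=7): starts [0, 9, 31, 54, 64, 81, 90, 116] → cuts [7, 16, 38, 61, 71, 88, 97, 123]
  CdoVI (AACAGCC, off=2): starts [45, 73, 106, 124] → cuts [47, 75, 108, 126]

Pooled cuts: [7, 16, 38, 47, 61, 71, 75, 88, 97, 108, 123, 126]

Fragments:
  [0,7): 7 bp
  [7,16): 9 bp
  [16,38): 22 bp
  [38,47): 9 bp
  [47,61): 14 bp
  [61,71): 10 bp
  [71,75): 4 bp
  [75,88): 13 bp
  [88,97): 9 bp
  [97,108): 11 bp
  [108,123): 15 bp
  [123,126): 3 bp
  [126,140): 14 bp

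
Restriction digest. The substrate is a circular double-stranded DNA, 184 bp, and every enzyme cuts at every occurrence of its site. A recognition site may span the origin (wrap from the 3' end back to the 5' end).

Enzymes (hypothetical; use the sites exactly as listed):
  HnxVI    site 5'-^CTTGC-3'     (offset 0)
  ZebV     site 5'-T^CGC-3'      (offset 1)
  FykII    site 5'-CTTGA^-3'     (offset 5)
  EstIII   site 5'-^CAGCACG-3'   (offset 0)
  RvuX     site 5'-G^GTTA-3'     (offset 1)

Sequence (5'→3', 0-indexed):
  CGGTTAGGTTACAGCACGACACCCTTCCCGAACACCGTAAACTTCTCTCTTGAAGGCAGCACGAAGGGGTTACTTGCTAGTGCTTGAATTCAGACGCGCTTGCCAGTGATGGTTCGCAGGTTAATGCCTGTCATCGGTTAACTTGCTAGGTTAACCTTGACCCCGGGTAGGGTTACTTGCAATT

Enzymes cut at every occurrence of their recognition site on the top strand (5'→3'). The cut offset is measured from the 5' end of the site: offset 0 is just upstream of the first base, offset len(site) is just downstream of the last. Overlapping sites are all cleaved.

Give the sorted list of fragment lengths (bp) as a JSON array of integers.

Site scan:
  HnxVI (CTTGC, off=0): starts [72, 98, 141, 175] → cuts [72, 98, 141, 175]
  ZebV (TCGC, off=1): starts [113] → cuts [114]
  FykII (CTTGA, off=5): starts [48, 82, 155] → cuts [53, 87, 160]
  EstIII (CAGCACG, off=0): starts [11, 56] → cuts [11, 56]
  RvuX (GGTTA, off=1): starts [1, 6, 67, 118, 135, 148, 170] → cuts [2, 7, 68, 119, 136, 149, 171]

All cut coordinates (distinct, sorted): [2, 7, 11, 53, 56, 68, 72, 87, 98, 114, 119, 136, 141, 149, 160, 171, 175]

Fragment lengths:
  2→7: 5 bp
  7→11: 4 bp
  11→53: 42 bp
  53→56: 3 bp
  56→68: 12 bp
  68→72: 4 bp
  72→87: 15 bp
  87→98: 11 bp
  98→114: 16 bp
  114→119: 5 bp
  119→136: 17 bp
  136→141: 5 bp
  141→149: 8 bp
  149→160: 11 bp
  160→171: 11 bp
  171→175: 4 bp
  175→2 (wrap): 184-175+2 = 11 bp

[3,4,4,4,5,5,5,8,11,11,11,11,12,15,16,17,42]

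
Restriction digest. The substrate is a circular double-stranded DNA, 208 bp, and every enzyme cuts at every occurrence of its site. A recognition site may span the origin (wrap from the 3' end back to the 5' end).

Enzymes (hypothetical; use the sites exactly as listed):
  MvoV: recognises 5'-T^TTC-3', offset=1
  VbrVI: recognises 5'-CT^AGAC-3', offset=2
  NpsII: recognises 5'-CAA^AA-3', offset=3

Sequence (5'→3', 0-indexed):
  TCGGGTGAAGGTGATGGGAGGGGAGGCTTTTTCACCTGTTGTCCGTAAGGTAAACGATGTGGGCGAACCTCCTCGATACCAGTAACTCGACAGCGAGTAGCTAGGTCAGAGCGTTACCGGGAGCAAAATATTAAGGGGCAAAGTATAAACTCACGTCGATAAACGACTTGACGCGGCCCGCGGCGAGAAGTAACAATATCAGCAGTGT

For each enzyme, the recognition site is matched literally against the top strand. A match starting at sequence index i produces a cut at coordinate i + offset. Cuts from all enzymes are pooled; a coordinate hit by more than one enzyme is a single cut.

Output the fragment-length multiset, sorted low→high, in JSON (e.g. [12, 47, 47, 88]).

[96,112]

Site scan:
  MvoV (TTTC, off=1): starts [29] → cuts [30]
  VbrVI (CTAGAC, off=2): no sites
  NpsII (CAAAA, off=3): starts [123] → cuts [126]

Pooled cuts: [30, 126]

Fragments:
  30→126: 96 bp
  126→30 (wrap): 208-126+30 = 112 bp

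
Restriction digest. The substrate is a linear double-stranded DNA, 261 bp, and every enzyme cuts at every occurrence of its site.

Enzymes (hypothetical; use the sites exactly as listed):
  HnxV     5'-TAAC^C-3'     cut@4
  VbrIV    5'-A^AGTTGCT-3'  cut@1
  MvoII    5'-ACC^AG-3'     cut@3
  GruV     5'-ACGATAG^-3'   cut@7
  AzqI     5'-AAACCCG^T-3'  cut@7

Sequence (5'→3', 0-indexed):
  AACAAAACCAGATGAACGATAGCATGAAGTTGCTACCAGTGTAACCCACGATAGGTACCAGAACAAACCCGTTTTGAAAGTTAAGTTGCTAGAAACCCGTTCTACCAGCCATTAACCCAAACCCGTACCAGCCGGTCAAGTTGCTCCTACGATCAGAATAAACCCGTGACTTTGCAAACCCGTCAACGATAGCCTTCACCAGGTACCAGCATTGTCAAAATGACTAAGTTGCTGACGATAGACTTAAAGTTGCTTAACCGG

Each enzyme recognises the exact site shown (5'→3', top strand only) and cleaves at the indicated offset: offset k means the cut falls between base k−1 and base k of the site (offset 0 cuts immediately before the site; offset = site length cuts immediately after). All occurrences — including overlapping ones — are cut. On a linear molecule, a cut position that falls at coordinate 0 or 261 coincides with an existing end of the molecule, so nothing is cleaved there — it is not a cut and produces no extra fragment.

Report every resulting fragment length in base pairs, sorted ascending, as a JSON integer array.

Scan for sites:
  HnxV (TAACC, off=4): starts [41, 112, 254] → cuts [45, 116, 258]
  VbrIV (AAGTTGCT, off=1): starts [26, 82, 137, 225, 246] → cuts [27, 83, 138, 226, 247]
  MvoII (ACCAG, off=3): starts [6, 34, 56, 103, 126, 197, 204] → cuts [9, 37, 59, 106, 129, 200, 207]
  GruV (ACGATAG, off=7): starts [15, 47, 185, 234] → cuts [22, 54, 192, 241]
  AzqI (AAACCCGT, off=7): starts [64, 92, 118, 159, 175] → cuts [71, 99, 125, 166, 182]

Pooled cuts: [9, 22, 27, 37, 45, 54, 59, 71, 83, 99, 106, 116, 125, 129, 138, 166, 182, 192, 200, 207, 226, 241, 247, 258]

Fragment lengths:
  [0,9): 9 bp
  [9,22): 13 bp
  [22,27): 5 bp
  [27,37): 10 bp
  [37,45): 8 bp
  [45,54): 9 bp
  [54,59): 5 bp
  [59,71): 12 bp
  [71,83): 12 bp
  [83,99): 16 bp
  [99,106): 7 bp
  [106,116): 10 bp
  [116,125): 9 bp
  [125,129): 4 bp
  [129,138): 9 bp
  [138,166): 28 bp
  [166,182): 16 bp
  [182,192): 10 bp
  [192,200): 8 bp
  [200,207): 7 bp
  [207,226): 19 bp
  [226,241): 15 bp
  [241,247): 6 bp
  [247,258): 11 bp
  [258,261): 3 bp

[3,4,5,5,6,7,7,8,8,9,9,9,9,10,10,10,11,12,12,13,15,16,16,19,28]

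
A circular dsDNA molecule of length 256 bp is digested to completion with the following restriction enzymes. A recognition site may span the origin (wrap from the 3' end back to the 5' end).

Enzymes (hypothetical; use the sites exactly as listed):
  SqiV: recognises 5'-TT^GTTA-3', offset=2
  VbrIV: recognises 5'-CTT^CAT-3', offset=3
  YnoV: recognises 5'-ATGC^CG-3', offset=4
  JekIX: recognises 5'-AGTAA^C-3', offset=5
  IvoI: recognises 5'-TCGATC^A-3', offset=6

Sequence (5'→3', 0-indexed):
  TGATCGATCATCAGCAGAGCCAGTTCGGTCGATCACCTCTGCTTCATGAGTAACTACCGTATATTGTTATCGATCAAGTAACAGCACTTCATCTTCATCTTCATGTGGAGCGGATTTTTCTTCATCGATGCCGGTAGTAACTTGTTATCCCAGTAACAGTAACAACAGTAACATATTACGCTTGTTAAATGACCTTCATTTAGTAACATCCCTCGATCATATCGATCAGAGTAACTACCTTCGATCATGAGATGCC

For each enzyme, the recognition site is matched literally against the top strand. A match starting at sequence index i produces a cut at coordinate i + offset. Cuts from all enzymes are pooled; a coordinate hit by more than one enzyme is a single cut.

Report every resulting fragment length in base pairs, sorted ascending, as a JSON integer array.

Per-enzyme occurrences:
  SqiV TTGTTA/2: at [63, 141, 181] ⇒ [65, 143, 183]
  VbrIV CTTCAT/3: at [41, 86, 92, 98, 119, 193] ⇒ [44, 89, 95, 101, 122, 196]
  YnoV ATGCCG/4: at [127] ⇒ [131]
  JekIX AGTAAC/5: at [48, 76, 135, 151, 157, 166, 201, 229] ⇒ [53, 81, 140, 156, 162, 171, 206, 234]
  IvoI TCGATCA/6: at [3, 28, 69, 212, 221, 240] ⇒ [9, 34, 75, 218, 227, 246]

All cut coordinates (distinct, sorted): [9, 34, 44, 53, 65, 75, 81, 89, 95, 101, 122, 131, 140, 143, 156, 162, 171, 183, 196, 206, 218, 227, 234, 246]

Fragments:
  9→34: 25 bp
  34→44: 10 bp
  44→53: 9 bp
  53→65: 12 bp
  65→75: 10 bp
  75→81: 6 bp
  81→89: 8 bp
  89→95: 6 bp
  95→101: 6 bp
  101→122: 21 bp
  122→131: 9 bp
  131→140: 9 bp
  140→143: 3 bp
  143→156: 13 bp
  156→162: 6 bp
  162→171: 9 bp
  171→183: 12 bp
  183→196: 13 bp
  196→206: 10 bp
  206→218: 12 bp
  218→227: 9 bp
  227→234: 7 bp
  234→246: 12 bp
  246→9 (wrap): 256-246+9 = 19 bp

[3,6,6,6,6,7,8,9,9,9,9,9,10,10,10,12,12,12,12,13,13,19,21,25]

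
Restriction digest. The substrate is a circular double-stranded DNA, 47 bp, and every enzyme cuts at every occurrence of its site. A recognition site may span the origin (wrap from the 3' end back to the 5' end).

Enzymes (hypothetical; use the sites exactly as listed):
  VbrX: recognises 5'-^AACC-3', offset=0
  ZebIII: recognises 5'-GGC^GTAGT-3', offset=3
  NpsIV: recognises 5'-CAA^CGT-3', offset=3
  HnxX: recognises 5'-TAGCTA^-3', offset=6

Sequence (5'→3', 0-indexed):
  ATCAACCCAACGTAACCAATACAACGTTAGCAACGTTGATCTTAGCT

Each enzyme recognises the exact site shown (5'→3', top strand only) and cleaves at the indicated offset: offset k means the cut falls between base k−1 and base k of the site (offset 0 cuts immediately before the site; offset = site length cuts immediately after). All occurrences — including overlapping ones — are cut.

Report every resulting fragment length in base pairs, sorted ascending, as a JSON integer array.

Site scan:
  VbrX AACC/0: at [3, 13] ⇒ [3, 13]
  ZebIII (GGCGTAGT, off=3): no sites
  NpsIV CAACGT/3: at [7, 21, 30] ⇒ [10, 24, 33]
  HnxX TAGCTA/6: at [42] ⇒ [1]

Pooled cuts: [1, 3, 10, 13, 24, 33]

Fragments:
  1→3: 2 bp
  3→10: 7 bp
  10→13: 3 bp
  13→24: 11 bp
  24→33: 9 bp
  33→1 (wrap): 47-33+1 = 15 bp

[2,3,7,9,11,15]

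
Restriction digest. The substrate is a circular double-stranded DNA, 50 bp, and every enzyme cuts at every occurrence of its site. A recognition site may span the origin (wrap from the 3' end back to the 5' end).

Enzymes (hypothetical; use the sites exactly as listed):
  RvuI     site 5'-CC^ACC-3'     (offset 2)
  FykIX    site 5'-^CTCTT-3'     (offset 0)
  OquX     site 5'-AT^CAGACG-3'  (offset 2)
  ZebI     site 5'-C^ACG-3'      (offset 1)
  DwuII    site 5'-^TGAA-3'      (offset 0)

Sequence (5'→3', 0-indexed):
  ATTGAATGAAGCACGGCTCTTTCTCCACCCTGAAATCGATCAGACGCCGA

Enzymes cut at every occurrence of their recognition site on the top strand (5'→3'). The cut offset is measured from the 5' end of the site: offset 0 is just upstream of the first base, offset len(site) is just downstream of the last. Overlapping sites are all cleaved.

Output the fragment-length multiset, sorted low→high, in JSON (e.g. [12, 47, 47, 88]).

[4,4,4,6,10,10,12]

Site scan:
  RvuI (CCACC, off=2): starts [24] → cuts [26]
  FykIX (CTCTT, off=0): starts [16] → cuts [16]
  OquX (ATCAGACG, off=2): starts [38] → cuts [40]
  ZebI (CACG, off=1): starts [11] → cuts [12]
  DwuII (TGAA, off=0): starts [2, 6, 30] → cuts [2, 6, 30]

All cut coordinates (distinct, sorted): [2, 6, 12, 16, 26, 30, 40]

Fragment lengths:
  2→6: 4 bp
  6→12: 6 bp
  12→16: 4 bp
  16→26: 10 bp
  26→30: 4 bp
  30→40: 10 bp
  40→2 (wrap): 50-40+2 = 12 bp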